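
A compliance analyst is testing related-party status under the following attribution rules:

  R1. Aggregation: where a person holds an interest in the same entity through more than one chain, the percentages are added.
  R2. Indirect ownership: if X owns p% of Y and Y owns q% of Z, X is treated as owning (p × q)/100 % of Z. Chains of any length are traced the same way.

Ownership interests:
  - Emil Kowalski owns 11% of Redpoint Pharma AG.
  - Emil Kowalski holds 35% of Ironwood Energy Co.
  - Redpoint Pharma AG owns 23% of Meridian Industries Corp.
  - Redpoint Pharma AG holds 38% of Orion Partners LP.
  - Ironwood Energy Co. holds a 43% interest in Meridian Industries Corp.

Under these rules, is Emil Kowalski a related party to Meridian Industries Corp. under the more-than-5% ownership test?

Yes

Chain via Ironwood Energy Co. (R2): 35% × 43% = 15.05% of Meridian Industries Corp.
Chain via Redpoint Pharma AG (R2): 11% × 23% = 2.53% of Meridian Industries Corp.
Aggregating (R1): 15.05% + 2.53% = 17.58%.
17.58% exceeds the 5% threshold, so Emil is a related party to Meridian Industries Corp.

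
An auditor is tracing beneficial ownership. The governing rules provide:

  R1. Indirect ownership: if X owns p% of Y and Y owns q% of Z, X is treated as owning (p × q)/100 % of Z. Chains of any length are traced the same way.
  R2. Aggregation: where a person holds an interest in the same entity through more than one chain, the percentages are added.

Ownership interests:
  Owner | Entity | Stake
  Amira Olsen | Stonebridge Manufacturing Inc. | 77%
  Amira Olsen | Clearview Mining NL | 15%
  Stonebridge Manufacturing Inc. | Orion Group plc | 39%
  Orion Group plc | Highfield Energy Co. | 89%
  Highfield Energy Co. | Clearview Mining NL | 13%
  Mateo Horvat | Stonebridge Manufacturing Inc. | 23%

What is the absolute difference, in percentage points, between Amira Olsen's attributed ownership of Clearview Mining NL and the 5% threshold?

13.474471

Chain via Stonebridge Manufacturing Inc. → Orion Group plc → Highfield Energy Co. (R1): 77% × 39% × 89% × 13% = 3.474471% of Clearview Mining NL.
Direct interest in Clearview Mining NL: 15%.
Aggregating (R2): 3.474471% + 15% = 18.474471%.
18.474471% exceeds the 5% threshold by 13.474471 percentage points.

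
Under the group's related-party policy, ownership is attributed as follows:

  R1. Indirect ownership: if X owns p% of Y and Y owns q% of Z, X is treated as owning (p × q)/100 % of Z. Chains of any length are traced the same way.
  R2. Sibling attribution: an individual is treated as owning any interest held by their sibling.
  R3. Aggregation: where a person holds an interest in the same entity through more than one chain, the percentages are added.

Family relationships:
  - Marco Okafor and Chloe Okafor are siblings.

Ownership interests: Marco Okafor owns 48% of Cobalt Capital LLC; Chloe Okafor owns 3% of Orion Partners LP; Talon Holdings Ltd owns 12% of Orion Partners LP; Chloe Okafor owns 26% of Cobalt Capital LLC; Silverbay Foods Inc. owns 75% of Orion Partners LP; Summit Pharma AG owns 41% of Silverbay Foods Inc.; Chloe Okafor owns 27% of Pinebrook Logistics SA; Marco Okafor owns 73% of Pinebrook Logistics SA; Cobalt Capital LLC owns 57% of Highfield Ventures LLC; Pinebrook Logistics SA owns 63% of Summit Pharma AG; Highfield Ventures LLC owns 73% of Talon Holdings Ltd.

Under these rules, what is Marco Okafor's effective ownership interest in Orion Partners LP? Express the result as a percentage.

By sibling attribution (R2), Marco Okafor is treated as also owning Chloe Okafor's interest in Pinebrook Logistics SA, giving 73% + 27% = 100%.
By sibling attribution (R2), Marco Okafor is treated as also owning Chloe Okafor's interest in Cobalt Capital LLC, giving 48% + 26% = 74%.
By sibling attribution (R2), Marco Okafor is treated as owning Chloe Okafor's 3% interest in Orion Partners LP.
Chain via Pinebrook Logistics SA → Summit Pharma AG → Silverbay Foods Inc. (R1): 100% × 63% × 41% × 75% = 19.3725% of Orion Partners LP.
Chain via Cobalt Capital LLC → Highfield Ventures LLC → Talon Holdings Ltd (R1): 74% × 57% × 73% × 12% = 3.694968% of Orion Partners LP.
Direct interest in Orion Partners LP: 3%.
Aggregating (R3): 19.3725% + 3.694968% + 3% = 26.067468%.

26.067468%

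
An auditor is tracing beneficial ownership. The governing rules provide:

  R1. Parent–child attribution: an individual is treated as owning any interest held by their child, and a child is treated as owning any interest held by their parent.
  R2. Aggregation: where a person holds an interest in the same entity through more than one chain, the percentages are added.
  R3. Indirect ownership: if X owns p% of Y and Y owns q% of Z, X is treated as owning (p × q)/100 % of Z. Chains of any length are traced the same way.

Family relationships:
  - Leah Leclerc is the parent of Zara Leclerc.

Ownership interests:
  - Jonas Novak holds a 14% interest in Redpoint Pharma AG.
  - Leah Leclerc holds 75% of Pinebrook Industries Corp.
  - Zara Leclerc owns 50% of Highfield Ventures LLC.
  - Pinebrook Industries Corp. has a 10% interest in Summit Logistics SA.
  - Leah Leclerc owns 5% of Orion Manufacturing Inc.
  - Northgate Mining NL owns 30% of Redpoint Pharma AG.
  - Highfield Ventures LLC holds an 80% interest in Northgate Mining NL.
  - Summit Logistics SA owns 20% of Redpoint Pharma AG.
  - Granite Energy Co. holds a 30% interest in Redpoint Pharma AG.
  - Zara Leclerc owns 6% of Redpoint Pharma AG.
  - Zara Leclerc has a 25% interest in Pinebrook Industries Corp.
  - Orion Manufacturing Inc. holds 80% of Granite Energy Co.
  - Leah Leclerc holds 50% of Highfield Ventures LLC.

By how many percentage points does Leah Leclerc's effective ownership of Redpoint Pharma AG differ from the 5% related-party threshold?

By parent–child attribution (R1), Leah Leclerc is treated as also owning Zara Leclerc's interest in Highfield Ventures LLC, giving 50% + 50% = 100%.
By parent–child attribution (R1), Leah Leclerc is treated as also owning Zara Leclerc's interest in Pinebrook Industries Corp, giving 75% + 25% = 100%.
By parent–child attribution (R1), Leah Leclerc is treated as owning Zara Leclerc's 6% interest in Redpoint Pharma AG.
Chain via Orion Manufacturing Inc. → Granite Energy Co. (R3): 5% × 80% × 30% = 1.2% of Redpoint Pharma AG.
Chain via Highfield Ventures LLC → Northgate Mining NL (R3): 100% × 80% × 30% = 24% of Redpoint Pharma AG.
Chain via Pinebrook Industries Corp. → Summit Logistics SA (R3): 100% × 10% × 20% = 2% of Redpoint Pharma AG.
Direct interest in Redpoint Pharma AG: 6%.
Aggregating (R2): 1.2% + 24% + 2% + 6% = 33.2%.
33.2% exceeds the 5% threshold by 28.2 percentage points.

28.2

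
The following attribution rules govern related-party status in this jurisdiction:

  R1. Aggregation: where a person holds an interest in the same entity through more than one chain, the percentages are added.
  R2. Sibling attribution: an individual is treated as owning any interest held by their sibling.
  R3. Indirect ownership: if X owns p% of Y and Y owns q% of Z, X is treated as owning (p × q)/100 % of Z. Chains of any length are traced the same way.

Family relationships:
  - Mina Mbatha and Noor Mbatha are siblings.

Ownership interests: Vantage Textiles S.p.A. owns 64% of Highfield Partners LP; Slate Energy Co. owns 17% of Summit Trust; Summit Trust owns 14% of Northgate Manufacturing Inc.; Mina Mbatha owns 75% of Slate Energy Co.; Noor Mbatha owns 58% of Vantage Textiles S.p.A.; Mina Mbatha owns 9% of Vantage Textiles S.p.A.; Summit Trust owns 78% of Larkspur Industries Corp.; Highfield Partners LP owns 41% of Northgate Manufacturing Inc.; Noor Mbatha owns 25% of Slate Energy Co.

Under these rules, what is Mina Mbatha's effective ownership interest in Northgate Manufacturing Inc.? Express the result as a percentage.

19.9608%

By sibling attribution (R2), Mina Mbatha is treated as also owning Noor Mbatha's interest in Slate Energy Co, giving 75% + 25% = 100%.
By sibling attribution (R2), Mina Mbatha is treated as also owning Noor Mbatha's interest in Vantage Textiles S.p.A, giving 9% + 58% = 67%.
Chain via Slate Energy Co. → Summit Trust (R3): 100% × 17% × 14% = 2.38% of Northgate Manufacturing Inc.
Chain via Vantage Textiles S.p.A. → Highfield Partners LP (R3): 67% × 64% × 41% = 17.5808% of Northgate Manufacturing Inc.
Aggregating (R1): 2.38% + 17.5808% = 19.9608%.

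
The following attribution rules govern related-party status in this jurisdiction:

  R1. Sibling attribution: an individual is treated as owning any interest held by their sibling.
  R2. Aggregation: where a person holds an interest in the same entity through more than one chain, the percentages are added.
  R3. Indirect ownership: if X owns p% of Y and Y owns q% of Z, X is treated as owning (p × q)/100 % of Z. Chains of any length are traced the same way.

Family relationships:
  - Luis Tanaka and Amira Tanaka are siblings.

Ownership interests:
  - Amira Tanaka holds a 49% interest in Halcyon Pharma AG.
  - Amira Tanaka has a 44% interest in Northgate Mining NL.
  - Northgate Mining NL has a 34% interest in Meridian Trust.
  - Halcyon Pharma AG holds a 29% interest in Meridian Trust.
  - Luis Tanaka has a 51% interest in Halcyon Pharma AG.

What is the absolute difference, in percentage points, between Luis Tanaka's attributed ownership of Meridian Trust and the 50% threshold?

By sibling attribution (R1), Luis Tanaka is treated as also owning Amira Tanaka's interest in Halcyon Pharma AG, giving 51% + 49% = 100%.
By sibling attribution (R1), Luis Tanaka is treated as owning Amira Tanaka's 44% interest in Northgate Mining NL.
Chain via Halcyon Pharma AG (R3): 100% × 29% = 29% of Meridian Trust.
Chain via Northgate Mining NL (R3): 44% × 34% = 14.96% of Meridian Trust.
Aggregating (R2): 29% + 14.96% = 43.96%.
43.96% falls short of the 50% threshold by 6.04 percentage points.

6.04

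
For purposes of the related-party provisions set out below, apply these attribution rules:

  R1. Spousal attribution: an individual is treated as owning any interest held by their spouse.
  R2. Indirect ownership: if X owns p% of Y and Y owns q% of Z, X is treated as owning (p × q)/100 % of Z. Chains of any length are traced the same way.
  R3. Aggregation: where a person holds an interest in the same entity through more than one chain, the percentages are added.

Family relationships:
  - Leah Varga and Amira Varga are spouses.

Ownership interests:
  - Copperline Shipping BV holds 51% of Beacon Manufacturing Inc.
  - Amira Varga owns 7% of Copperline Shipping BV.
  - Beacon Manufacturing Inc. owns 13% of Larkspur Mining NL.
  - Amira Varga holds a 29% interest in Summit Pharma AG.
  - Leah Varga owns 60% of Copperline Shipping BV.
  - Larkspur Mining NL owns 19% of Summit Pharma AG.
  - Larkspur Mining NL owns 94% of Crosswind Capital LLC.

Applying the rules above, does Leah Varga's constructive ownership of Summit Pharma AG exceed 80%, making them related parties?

By spousal attribution (R1), Leah Varga is treated as also owning Amira Varga's interest in Copperline Shipping BV, giving 60% + 7% = 67%.
By spousal attribution (R1), Leah Varga is treated as owning Amira Varga's 29% interest in Summit Pharma AG.
Chain via Copperline Shipping BV → Beacon Manufacturing Inc. → Larkspur Mining NL (R2): 67% × 51% × 13% × 19% = 0.843999% of Summit Pharma AG.
Direct interest in Summit Pharma AG: 29%.
Aggregating (R3): 0.843999% + 29% = 29.843999%.
29.843999% does not exceed the 80% threshold, so Leah is not a related party to Summit Pharma AG.

No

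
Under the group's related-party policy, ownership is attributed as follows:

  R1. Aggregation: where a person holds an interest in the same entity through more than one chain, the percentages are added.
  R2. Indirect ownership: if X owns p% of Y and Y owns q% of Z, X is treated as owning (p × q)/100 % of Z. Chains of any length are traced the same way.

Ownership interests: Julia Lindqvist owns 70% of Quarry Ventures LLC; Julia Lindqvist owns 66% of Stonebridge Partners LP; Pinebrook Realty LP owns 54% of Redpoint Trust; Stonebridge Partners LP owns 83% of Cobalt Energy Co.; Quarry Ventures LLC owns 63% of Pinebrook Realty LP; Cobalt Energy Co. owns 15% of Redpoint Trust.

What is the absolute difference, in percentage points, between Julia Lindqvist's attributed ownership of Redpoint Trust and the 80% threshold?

47.969

Chain via Quarry Ventures LLC → Pinebrook Realty LP (R2): 70% × 63% × 54% = 23.814% of Redpoint Trust.
Chain via Stonebridge Partners LP → Cobalt Energy Co. (R2): 66% × 83% × 15% = 8.217% of Redpoint Trust.
Aggregating (R1): 23.814% + 8.217% = 32.031%.
32.031% falls short of the 80% threshold by 47.969 percentage points.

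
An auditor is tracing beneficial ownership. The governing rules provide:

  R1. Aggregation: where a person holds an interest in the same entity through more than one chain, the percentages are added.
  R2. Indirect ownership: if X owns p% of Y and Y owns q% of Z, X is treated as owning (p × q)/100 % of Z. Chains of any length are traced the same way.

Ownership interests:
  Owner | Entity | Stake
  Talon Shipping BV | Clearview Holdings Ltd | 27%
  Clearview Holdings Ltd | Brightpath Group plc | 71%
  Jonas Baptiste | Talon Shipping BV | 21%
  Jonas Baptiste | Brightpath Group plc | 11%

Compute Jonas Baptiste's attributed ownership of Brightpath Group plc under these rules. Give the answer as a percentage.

15.0257%

Chain via Talon Shipping BV → Clearview Holdings Ltd (R2): 21% × 27% × 71% = 4.0257% of Brightpath Group plc.
Direct interest in Brightpath Group plc: 11%.
Aggregating (R1): 4.0257% + 11% = 15.0257%.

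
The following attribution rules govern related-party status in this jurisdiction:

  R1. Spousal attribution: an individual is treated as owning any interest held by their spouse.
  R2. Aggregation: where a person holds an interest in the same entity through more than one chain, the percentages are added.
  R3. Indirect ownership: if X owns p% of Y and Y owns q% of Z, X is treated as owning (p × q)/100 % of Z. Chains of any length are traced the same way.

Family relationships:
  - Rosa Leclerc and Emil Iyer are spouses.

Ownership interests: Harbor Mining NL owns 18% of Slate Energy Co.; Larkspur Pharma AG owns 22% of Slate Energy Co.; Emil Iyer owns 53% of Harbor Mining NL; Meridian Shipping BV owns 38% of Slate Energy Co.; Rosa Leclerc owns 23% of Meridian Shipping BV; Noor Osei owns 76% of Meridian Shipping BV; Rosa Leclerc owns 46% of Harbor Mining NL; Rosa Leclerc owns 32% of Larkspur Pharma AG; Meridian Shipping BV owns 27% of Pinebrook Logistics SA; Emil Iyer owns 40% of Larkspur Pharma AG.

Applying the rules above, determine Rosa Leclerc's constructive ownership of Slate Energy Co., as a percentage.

42.4%

By spousal attribution (R1), Rosa Leclerc is treated as also owning Emil Iyer's interest in Harbor Mining NL, giving 46% + 53% = 99%.
By spousal attribution (R1), Rosa Leclerc is treated as also owning Emil Iyer's interest in Larkspur Pharma AG, giving 32% + 40% = 72%.
Chain via Harbor Mining NL (R3): 99% × 18% = 17.82% of Slate Energy Co.
Chain via Meridian Shipping BV (R3): 23% × 38% = 8.74% of Slate Energy Co.
Chain via Larkspur Pharma AG (R3): 72% × 22% = 15.84% of Slate Energy Co.
Aggregating (R2): 17.82% + 8.74% + 15.84% = 42.4%.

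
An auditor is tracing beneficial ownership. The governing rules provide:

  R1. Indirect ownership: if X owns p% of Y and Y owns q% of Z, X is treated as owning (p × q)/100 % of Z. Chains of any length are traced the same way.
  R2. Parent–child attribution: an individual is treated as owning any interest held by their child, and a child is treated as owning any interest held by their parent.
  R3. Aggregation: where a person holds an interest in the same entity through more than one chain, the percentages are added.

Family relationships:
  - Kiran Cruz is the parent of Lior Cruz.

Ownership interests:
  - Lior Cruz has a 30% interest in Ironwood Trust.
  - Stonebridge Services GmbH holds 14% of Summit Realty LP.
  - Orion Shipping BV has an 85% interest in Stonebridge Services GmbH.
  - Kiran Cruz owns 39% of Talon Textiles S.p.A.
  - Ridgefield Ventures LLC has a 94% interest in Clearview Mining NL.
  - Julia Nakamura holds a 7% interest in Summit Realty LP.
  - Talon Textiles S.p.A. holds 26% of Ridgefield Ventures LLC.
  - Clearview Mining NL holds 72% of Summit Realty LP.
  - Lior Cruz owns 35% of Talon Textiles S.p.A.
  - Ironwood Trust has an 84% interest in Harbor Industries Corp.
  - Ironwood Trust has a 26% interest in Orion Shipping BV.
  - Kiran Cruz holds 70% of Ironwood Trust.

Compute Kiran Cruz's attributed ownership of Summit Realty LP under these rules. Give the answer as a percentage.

16.115632%

By parent–child attribution (R2), Kiran Cruz is treated as also owning Lior Cruz's interest in Talon Textiles S.p.A, giving 39% + 35% = 74%.
By parent–child attribution (R2), Kiran Cruz is treated as also owning Lior Cruz's interest in Ironwood Trust, giving 70% + 30% = 100%.
Chain via Talon Textiles S.p.A. → Ridgefield Ventures LLC → Clearview Mining NL (R1): 74% × 26% × 94% × 72% = 13.021632% of Summit Realty LP.
Chain via Ironwood Trust → Orion Shipping BV → Stonebridge Services GmbH (R1): 100% × 26% × 85% × 14% = 3.094% of Summit Realty LP.
Aggregating (R3): 13.021632% + 3.094% = 16.115632%.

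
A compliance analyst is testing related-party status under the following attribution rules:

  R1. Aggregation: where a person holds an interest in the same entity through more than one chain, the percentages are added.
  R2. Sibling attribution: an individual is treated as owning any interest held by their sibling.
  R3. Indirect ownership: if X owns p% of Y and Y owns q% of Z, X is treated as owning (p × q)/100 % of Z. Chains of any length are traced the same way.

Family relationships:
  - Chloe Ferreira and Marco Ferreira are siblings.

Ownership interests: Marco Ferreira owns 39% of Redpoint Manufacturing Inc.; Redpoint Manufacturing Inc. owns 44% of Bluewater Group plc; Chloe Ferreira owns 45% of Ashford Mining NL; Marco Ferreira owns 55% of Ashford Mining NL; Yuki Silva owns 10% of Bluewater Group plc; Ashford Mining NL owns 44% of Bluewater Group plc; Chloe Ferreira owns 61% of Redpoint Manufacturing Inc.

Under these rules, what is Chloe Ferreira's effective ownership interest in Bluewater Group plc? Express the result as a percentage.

By sibling attribution (R2), Chloe Ferreira is treated as also owning Marco Ferreira's interest in Redpoint Manufacturing Inc, giving 61% + 39% = 100%.
By sibling attribution (R2), Chloe Ferreira is treated as also owning Marco Ferreira's interest in Ashford Mining NL, giving 45% + 55% = 100%.
Chain via Redpoint Manufacturing Inc. (R3): 100% × 44% = 44% of Bluewater Group plc.
Chain via Ashford Mining NL (R3): 100% × 44% = 44% of Bluewater Group plc.
Aggregating (R1): 44% + 44% = 88%.

88%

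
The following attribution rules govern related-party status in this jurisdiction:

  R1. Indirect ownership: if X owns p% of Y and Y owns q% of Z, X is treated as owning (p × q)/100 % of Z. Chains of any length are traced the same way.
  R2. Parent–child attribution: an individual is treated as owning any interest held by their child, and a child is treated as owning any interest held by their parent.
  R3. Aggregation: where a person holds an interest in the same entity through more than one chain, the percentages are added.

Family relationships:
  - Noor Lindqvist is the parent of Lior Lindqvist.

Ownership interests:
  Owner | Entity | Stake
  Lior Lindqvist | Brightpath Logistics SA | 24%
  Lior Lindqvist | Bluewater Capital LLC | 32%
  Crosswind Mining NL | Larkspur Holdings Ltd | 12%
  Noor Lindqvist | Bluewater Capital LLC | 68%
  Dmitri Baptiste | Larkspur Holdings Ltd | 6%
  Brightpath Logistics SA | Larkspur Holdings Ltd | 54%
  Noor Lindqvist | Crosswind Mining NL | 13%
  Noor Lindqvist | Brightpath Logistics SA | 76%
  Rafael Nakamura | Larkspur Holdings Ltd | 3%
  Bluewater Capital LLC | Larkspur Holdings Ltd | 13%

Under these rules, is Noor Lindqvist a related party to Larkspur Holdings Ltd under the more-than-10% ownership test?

Yes

By parent–child attribution (R2), Noor Lindqvist is treated as also owning Lior Lindqvist's interest in Bluewater Capital LLC, giving 68% + 32% = 100%.
By parent–child attribution (R2), Noor Lindqvist is treated as also owning Lior Lindqvist's interest in Brightpath Logistics SA, giving 76% + 24% = 100%.
Chain via Crosswind Mining NL (R1): 13% × 12% = 1.56% of Larkspur Holdings Ltd.
Chain via Bluewater Capital LLC (R1): 100% × 13% = 13% of Larkspur Holdings Ltd.
Chain via Brightpath Logistics SA (R1): 100% × 54% = 54% of Larkspur Holdings Ltd.
Aggregating (R3): 1.56% + 13% + 54% = 68.56%.
68.56% exceeds the 10% threshold, so Noor is a related party to Larkspur Holdings Ltd.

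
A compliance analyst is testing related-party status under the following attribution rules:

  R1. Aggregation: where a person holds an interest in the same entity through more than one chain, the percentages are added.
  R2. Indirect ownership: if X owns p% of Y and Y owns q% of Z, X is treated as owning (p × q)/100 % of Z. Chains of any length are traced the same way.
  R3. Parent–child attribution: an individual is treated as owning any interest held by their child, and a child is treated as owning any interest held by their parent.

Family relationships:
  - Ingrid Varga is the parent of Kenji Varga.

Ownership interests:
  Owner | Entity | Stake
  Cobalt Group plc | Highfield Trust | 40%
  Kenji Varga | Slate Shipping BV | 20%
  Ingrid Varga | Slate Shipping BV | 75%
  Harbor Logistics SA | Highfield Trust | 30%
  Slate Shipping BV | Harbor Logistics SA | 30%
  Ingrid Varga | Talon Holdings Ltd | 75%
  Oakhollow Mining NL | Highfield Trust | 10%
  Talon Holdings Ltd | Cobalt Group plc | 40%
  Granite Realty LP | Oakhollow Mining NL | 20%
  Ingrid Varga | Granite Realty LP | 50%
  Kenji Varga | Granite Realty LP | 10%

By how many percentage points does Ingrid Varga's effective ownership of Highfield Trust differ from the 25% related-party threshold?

By parent–child attribution (R3), Ingrid Varga is treated as also owning Kenji Varga's interest in Slate Shipping BV, giving 75% + 20% = 95%.
By parent–child attribution (R3), Ingrid Varga is treated as also owning Kenji Varga's interest in Granite Realty LP, giving 50% + 10% = 60%.
Chain via Talon Holdings Ltd → Cobalt Group plc (R2): 75% × 40% × 40% = 12% of Highfield Trust.
Chain via Slate Shipping BV → Harbor Logistics SA (R2): 95% × 30% × 30% = 8.55% of Highfield Trust.
Chain via Granite Realty LP → Oakhollow Mining NL (R2): 60% × 20% × 10% = 1.2% of Highfield Trust.
Aggregating (R1): 12% + 8.55% + 1.2% = 21.75%.
21.75% falls short of the 25% threshold by 3.25 percentage points.

3.25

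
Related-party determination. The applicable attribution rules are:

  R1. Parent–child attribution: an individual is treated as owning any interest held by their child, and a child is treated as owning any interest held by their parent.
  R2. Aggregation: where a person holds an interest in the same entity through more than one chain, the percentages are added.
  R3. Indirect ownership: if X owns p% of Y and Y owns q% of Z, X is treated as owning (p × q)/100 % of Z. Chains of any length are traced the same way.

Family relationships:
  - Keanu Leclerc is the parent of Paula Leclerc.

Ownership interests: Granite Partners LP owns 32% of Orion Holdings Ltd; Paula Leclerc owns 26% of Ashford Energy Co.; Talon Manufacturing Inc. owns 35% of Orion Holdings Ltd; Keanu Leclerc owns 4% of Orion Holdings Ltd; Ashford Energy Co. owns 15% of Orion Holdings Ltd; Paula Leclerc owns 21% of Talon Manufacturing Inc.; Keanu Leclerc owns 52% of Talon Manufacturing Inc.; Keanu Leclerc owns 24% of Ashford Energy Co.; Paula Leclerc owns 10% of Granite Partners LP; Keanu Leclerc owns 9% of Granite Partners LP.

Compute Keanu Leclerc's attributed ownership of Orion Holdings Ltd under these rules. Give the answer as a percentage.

By parent–child attribution (R1), Keanu Leclerc is treated as also owning Paula Leclerc's interest in Talon Manufacturing Inc, giving 52% + 21% = 73%.
By parent–child attribution (R1), Keanu Leclerc is treated as also owning Paula Leclerc's interest in Ashford Energy Co, giving 24% + 26% = 50%.
By parent–child attribution (R1), Keanu Leclerc is treated as also owning Paula Leclerc's interest in Granite Partners LP, giving 9% + 10% = 19%.
Chain via Talon Manufacturing Inc. (R3): 73% × 35% = 25.55% of Orion Holdings Ltd.
Chain via Ashford Energy Co. (R3): 50% × 15% = 7.5% of Orion Holdings Ltd.
Chain via Granite Partners LP (R3): 19% × 32% = 6.08% of Orion Holdings Ltd.
Direct interest in Orion Holdings Ltd: 4%.
Aggregating (R2): 25.55% + 7.5% + 6.08% + 4% = 43.13%.

43.13%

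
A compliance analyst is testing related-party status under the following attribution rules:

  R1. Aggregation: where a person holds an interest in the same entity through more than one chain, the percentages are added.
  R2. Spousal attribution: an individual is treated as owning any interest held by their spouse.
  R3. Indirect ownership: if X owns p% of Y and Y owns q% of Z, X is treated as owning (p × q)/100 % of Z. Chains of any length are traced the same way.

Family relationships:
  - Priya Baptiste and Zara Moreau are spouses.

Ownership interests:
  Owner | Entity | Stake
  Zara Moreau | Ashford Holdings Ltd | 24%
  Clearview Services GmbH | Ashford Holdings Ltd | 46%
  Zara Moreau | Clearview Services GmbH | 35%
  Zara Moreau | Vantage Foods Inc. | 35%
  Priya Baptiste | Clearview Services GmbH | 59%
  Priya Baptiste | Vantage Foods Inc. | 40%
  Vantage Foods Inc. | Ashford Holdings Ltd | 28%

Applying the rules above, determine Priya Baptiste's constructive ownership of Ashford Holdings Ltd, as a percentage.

88.24%

By spousal attribution (R2), Priya Baptiste is treated as also owning Zara Moreau's interest in Vantage Foods Inc, giving 40% + 35% = 75%.
By spousal attribution (R2), Priya Baptiste is treated as also owning Zara Moreau's interest in Clearview Services GmbH, giving 59% + 35% = 94%.
By spousal attribution (R2), Priya Baptiste is treated as owning Zara Moreau's 24% interest in Ashford Holdings Ltd.
Chain via Vantage Foods Inc. (R3): 75% × 28% = 21% of Ashford Holdings Ltd.
Chain via Clearview Services GmbH (R3): 94% × 46% = 43.24% of Ashford Holdings Ltd.
Direct interest in Ashford Holdings Ltd: 24%.
Aggregating (R1): 21% + 43.24% + 24% = 88.24%.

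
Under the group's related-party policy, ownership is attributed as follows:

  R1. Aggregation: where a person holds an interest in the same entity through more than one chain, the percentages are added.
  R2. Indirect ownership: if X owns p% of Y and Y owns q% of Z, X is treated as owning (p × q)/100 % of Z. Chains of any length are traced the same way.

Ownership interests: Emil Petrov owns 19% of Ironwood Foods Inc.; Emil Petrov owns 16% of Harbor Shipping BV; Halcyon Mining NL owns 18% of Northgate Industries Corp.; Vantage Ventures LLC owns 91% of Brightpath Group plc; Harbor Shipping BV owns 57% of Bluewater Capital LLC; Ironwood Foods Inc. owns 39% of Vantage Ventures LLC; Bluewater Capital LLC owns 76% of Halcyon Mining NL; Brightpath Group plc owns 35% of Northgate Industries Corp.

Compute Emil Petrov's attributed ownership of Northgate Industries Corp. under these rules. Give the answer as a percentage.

3.607701%

Chain via Harbor Shipping BV → Bluewater Capital LLC → Halcyon Mining NL (R2): 16% × 57% × 76% × 18% = 1.247616% of Northgate Industries Corp.
Chain via Ironwood Foods Inc. → Vantage Ventures LLC → Brightpath Group plc (R2): 19% × 39% × 91% × 35% = 2.360085% of Northgate Industries Corp.
Aggregating (R1): 1.247616% + 2.360085% = 3.607701%.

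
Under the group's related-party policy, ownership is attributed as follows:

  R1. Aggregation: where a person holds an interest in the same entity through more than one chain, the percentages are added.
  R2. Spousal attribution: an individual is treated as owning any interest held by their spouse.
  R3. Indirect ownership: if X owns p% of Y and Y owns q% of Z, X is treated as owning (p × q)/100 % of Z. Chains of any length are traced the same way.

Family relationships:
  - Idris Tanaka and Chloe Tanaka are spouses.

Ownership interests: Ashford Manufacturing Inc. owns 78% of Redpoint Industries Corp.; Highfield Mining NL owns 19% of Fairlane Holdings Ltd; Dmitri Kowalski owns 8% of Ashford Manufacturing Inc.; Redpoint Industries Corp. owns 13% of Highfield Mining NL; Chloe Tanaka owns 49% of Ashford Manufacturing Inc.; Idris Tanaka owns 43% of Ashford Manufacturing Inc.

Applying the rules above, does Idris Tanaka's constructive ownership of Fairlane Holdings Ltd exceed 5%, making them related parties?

No

By spousal attribution (R2), Idris Tanaka is treated as also owning Chloe Tanaka's interest in Ashford Manufacturing Inc, giving 43% + 49% = 92%.
Chain via Ashford Manufacturing Inc. → Redpoint Industries Corp. → Highfield Mining NL (R3): 92% × 78% × 13% × 19% = 1.772472% of Fairlane Holdings Ltd.
1.772472% does not exceed the 5% threshold, so Idris is not a related party to Fairlane Holdings Ltd.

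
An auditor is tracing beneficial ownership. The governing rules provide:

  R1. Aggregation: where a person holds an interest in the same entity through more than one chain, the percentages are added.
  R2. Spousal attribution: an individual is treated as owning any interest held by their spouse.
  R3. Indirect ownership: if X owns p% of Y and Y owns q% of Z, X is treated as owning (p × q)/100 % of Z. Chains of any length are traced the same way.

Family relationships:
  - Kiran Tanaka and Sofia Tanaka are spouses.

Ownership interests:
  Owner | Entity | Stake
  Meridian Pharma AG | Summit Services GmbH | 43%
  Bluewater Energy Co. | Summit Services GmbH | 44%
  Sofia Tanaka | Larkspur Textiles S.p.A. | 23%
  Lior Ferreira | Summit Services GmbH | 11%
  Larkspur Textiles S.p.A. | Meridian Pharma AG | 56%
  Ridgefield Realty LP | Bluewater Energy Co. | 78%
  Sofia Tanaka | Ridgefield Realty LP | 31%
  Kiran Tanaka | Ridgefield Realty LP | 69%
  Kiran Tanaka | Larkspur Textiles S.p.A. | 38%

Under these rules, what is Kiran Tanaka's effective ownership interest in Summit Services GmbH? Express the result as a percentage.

49.0088%

By spousal attribution (R2), Kiran Tanaka is treated as also owning Sofia Tanaka's interest in Ridgefield Realty LP, giving 69% + 31% = 100%.
By spousal attribution (R2), Kiran Tanaka is treated as also owning Sofia Tanaka's interest in Larkspur Textiles S.p.A, giving 38% + 23% = 61%.
Chain via Ridgefield Realty LP → Bluewater Energy Co. (R3): 100% × 78% × 44% = 34.32% of Summit Services GmbH.
Chain via Larkspur Textiles S.p.A. → Meridian Pharma AG (R3): 61% × 56% × 43% = 14.6888% of Summit Services GmbH.
Aggregating (R1): 34.32% + 14.6888% = 49.0088%.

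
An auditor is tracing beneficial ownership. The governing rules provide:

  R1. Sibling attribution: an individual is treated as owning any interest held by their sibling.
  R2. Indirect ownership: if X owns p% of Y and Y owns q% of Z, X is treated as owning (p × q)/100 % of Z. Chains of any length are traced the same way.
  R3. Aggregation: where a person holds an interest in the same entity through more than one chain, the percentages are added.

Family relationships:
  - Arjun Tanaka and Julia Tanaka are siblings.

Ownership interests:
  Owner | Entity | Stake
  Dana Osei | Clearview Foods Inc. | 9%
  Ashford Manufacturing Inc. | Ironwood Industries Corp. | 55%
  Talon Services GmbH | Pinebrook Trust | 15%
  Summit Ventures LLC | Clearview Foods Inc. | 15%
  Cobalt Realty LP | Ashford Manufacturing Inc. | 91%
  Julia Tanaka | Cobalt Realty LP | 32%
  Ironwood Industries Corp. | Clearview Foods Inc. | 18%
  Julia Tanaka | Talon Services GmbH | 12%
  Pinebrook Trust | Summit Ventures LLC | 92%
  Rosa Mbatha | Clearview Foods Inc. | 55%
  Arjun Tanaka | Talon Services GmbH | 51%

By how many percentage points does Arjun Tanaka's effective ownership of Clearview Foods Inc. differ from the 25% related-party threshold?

20.81302

By sibling attribution (R1), Arjun Tanaka is treated as also owning Julia Tanaka's interest in Talon Services GmbH, giving 51% + 12% = 63%.
By sibling attribution (R1), Arjun Tanaka is treated as owning Julia Tanaka's 32% interest in Cobalt Realty LP.
Chain via Talon Services GmbH → Pinebrook Trust → Summit Ventures LLC (R2): 63% × 15% × 92% × 15% = 1.3041% of Clearview Foods Inc.
Chain via Cobalt Realty LP → Ashford Manufacturing Inc. → Ironwood Industries Corp. (R2): 32% × 91% × 55% × 18% = 2.88288% of Clearview Foods Inc.
Aggregating (R3): 1.3041% + 2.88288% = 4.18698%.
4.18698% falls short of the 25% threshold by 20.81302 percentage points.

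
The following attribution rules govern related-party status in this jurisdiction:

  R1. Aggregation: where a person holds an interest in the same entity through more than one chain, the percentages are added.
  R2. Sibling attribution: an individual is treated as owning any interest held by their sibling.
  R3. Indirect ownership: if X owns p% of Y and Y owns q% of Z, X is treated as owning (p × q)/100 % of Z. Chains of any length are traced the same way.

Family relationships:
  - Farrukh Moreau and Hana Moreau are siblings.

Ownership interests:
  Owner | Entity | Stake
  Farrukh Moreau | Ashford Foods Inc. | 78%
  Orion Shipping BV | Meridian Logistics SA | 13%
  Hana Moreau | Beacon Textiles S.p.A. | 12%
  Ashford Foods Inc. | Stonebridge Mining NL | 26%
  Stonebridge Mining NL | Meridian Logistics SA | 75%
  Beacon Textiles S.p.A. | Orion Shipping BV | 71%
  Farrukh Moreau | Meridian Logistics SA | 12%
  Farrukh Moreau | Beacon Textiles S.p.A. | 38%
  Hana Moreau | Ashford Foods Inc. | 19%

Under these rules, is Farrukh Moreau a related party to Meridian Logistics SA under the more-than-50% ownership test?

By sibling attribution (R2), Farrukh Moreau is treated as also owning Hana Moreau's interest in Beacon Textiles S.p.A, giving 38% + 12% = 50%.
By sibling attribution (R2), Farrukh Moreau is treated as also owning Hana Moreau's interest in Ashford Foods Inc, giving 78% + 19% = 97%.
Chain via Beacon Textiles S.p.A. → Orion Shipping BV (R3): 50% × 71% × 13% = 4.615% of Meridian Logistics SA.
Chain via Ashford Foods Inc. → Stonebridge Mining NL (R3): 97% × 26% × 75% = 18.915% of Meridian Logistics SA.
Direct interest in Meridian Logistics SA: 12%.
Aggregating (R1): 4.615% + 18.915% + 12% = 35.53%.
35.53% does not exceed the 50% threshold, so Farrukh is not a related party to Meridian Logistics SA.

No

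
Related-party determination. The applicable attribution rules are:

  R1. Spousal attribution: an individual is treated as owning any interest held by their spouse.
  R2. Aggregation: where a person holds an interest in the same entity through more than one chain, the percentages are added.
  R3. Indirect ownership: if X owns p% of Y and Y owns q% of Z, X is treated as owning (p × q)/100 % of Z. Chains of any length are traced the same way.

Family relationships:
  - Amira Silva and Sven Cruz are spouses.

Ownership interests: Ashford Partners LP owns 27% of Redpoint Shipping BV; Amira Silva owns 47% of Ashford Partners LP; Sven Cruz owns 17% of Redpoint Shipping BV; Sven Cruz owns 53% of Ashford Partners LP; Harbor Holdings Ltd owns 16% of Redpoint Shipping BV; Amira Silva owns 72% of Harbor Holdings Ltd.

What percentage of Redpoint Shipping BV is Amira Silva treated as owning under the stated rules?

55.52%

By spousal attribution (R1), Amira Silva is treated as also owning Sven Cruz's interest in Ashford Partners LP, giving 47% + 53% = 100%.
By spousal attribution (R1), Amira Silva is treated as owning Sven Cruz's 17% interest in Redpoint Shipping BV.
Chain via Harbor Holdings Ltd (R3): 72% × 16% = 11.52% of Redpoint Shipping BV.
Chain via Ashford Partners LP (R3): 100% × 27% = 27% of Redpoint Shipping BV.
Direct interest in Redpoint Shipping BV: 17%.
Aggregating (R2): 11.52% + 27% + 17% = 55.52%.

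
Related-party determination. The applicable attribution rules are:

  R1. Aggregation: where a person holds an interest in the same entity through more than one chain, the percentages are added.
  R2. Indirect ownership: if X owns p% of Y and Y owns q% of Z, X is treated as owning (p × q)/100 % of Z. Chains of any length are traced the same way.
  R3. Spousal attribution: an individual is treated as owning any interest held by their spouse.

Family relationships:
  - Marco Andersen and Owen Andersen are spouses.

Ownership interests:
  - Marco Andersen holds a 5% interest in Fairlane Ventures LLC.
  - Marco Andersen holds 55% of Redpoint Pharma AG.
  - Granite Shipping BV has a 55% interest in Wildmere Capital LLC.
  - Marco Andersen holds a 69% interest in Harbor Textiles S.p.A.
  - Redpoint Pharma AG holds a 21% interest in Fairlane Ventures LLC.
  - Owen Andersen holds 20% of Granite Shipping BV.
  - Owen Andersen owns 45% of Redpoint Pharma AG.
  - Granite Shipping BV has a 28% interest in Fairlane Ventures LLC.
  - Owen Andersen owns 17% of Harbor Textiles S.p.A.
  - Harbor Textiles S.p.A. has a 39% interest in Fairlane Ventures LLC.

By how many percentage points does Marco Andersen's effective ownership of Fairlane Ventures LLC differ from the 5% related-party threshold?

By spousal attribution (R3), Marco Andersen is treated as also owning Owen Andersen's interest in Harbor Textiles S.p.A, giving 69% + 17% = 86%.
By spousal attribution (R3), Marco Andersen is treated as also owning Owen Andersen's interest in Redpoint Pharma AG, giving 55% + 45% = 100%.
By spousal attribution (R3), Marco Andersen is treated as owning Owen Andersen's 20% interest in Granite Shipping BV.
Chain via Harbor Textiles S.p.A. (R2): 86% × 39% = 33.54% of Fairlane Ventures LLC.
Chain via Redpoint Pharma AG (R2): 100% × 21% = 21% of Fairlane Ventures LLC.
Direct interest in Fairlane Ventures LLC: 5%.
Chain via Granite Shipping BV (R2): 20% × 28% = 5.6% of Fairlane Ventures LLC.
Aggregating (R1): 33.54% + 21% + 5% + 5.6% = 65.14%.
65.14% exceeds the 5% threshold by 60.14 percentage points.

60.14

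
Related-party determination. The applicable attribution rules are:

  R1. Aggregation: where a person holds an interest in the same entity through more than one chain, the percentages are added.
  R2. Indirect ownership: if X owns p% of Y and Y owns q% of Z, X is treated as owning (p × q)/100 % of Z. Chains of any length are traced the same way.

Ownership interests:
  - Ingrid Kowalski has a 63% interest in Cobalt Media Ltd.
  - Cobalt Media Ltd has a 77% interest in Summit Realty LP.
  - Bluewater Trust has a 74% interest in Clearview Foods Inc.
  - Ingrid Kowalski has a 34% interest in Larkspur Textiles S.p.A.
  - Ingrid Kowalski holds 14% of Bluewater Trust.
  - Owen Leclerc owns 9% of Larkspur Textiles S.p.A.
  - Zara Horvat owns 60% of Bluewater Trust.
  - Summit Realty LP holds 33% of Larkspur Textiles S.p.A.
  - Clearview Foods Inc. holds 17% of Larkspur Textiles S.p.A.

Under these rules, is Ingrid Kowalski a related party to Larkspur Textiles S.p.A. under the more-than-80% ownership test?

No

Chain via Bluewater Trust → Clearview Foods Inc. (R2): 14% × 74% × 17% = 1.7612% of Larkspur Textiles S.p.A.
Chain via Cobalt Media Ltd → Summit Realty LP (R2): 63% × 77% × 33% = 16.0083% of Larkspur Textiles S.p.A.
Direct interest in Larkspur Textiles S.p.A: 34%.
Aggregating (R1): 1.7612% + 16.0083% + 34% = 51.7695%.
51.7695% does not exceed the 80% threshold, so Ingrid is not a related party to Larkspur Textiles S.p.A.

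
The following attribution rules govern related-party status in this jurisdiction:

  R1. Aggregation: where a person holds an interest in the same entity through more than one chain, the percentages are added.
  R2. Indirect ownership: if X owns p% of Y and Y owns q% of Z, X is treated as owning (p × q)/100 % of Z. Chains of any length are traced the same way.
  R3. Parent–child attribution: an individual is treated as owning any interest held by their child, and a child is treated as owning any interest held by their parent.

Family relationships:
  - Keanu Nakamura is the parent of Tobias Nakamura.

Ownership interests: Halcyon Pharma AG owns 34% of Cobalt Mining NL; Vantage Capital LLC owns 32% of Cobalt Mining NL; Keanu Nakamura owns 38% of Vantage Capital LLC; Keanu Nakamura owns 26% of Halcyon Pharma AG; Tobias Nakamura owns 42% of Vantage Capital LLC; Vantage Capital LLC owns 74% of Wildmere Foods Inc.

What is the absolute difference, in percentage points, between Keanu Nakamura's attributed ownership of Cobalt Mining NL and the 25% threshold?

By parent–child attribution (R3), Keanu Nakamura is treated as also owning Tobias Nakamura's interest in Vantage Capital LLC, giving 38% + 42% = 80%.
Chain via Halcyon Pharma AG (R2): 26% × 34% = 8.84% of Cobalt Mining NL.
Chain via Vantage Capital LLC (R2): 80% × 32% = 25.6% of Cobalt Mining NL.
Aggregating (R1): 8.84% + 25.6% = 34.44%.
34.44% exceeds the 25% threshold by 9.44 percentage points.

9.44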